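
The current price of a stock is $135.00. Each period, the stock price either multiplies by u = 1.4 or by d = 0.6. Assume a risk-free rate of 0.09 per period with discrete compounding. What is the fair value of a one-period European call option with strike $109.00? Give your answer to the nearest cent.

Risk-neutral probability p = (1 + 0.09 − 0.6)/(1.4 − 0.6) = 0.4900/0.8000 = 0.6125
Terminal stock prices: S_u = 189, S_d = 81
Terminal payoffs (S − K): max(80, 0) = 80, max(-28, 0) = 0
Node 0 (S = 135): V_0 = 1/1.09·[0.6125·80.0000 + 0.3875·0.0000] = 44.9541

$44.95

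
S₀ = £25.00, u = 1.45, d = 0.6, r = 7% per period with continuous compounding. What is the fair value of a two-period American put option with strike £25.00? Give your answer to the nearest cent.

£4.84

Risk-neutral probability p = (e^0.07 − 0.6)/(1.45 − 0.6) = 0.4725/0.8500 = 0.5559
Terminal stock prices: S_uu = 52.56, S_ud = 21.75, S_dd = 9
Terminal payoffs (K − S): max(-27.56, 0) = 0, max(3.25, 0) = 3.25, max(16, 0) = 16
Node u (S = 36.25): continuation = e^(−0.07)·[0.5559·0.0000 + 0.4441·3.2500] = 1.3458; exercise value = 0.0000 ≤ continuation, so V_u = 1.3458
Node d (S = 15): continuation = e^(−0.07)·[0.5559·3.2500 + 0.4441·16.0000] = 8.3098; exercise value = 10.0000 > continuation, so V_d = 10.0000 (exercise)
Node 0 (S = 25): continuation = e^(−0.07)·[0.5559·1.3458 + 0.4441·10.0000] = 4.8384; exercise value = 0.0000 ≤ continuation, so V_0 = 4.8384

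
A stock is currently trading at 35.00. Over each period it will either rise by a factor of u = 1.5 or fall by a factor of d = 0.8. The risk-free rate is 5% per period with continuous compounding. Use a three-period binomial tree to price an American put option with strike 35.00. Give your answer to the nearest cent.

Risk-neutral probability p = (e^0.05 − 0.8)/(1.5 − 0.8) = 0.2513/0.7000 = 0.3590
Terminal stock prices: S_uuu = 118.1, S_uud = 63, S_udd = 33.6, S_ddd = 17.92
Terminal payoffs (K − S): max(-83.12, 0) = 0, max(-28, 0) = 0, max(1.4, 0) = 1.4, max(17.08, 0) = 17.08
Node uu (S = 78.75): continuation = e^(−0.05)·[0.3590·0.0000 + 0.6410·0.0000] = 0.0000; exercise value = 0.0000 ≤ continuation, so V_uu = 0.0000
Node ud (S = 42): continuation = e^(−0.05)·[0.3590·0.0000 + 0.6410·1.4000] = 0.8537; exercise value = 0.0000 ≤ continuation, so V_ud = 0.8537
Node dd (S = 22.4): continuation = e^(−0.05)·[0.3590·1.4000 + 0.6410·17.0800] = 10.8930; exercise value = 12.6000 > continuation, so V_dd = 12.6000 (exercise)
Node u (S = 52.5): continuation = e^(−0.05)·[0.3590·0.0000 + 0.6410·0.8537] = 0.5206; exercise value = 0.0000 ≤ continuation, so V_u = 0.5206
Node d (S = 28): continuation = e^(−0.05)·[0.3590·0.8537 + 0.6410·12.6000] = 7.9747; exercise value = 7.0000 ≤ continuation, so V_d = 7.9747
Node 0 (S = 35): continuation = e^(−0.05)·[0.3590·0.5206 + 0.6410·7.9747] = 5.0405; exercise value = 0.0000 ≤ continuation, so V_0 = 5.0405

5.04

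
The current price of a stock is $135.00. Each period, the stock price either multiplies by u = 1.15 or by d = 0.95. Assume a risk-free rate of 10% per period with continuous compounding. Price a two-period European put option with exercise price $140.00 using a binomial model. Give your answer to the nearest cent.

$0.75

Risk-neutral probability p = (e^0.1 − 0.95)/(1.15 − 0.95) = 0.1552/0.2000 = 0.7759
Terminal stock prices: S_uu = 178.5, S_ud = 147.5, S_dd = 121.8
Terminal payoffs (K − S): max(-38.54, 0) = 0, max(-7.487, 0) = 0, max(18.16, 0) = 18.16
Node u (S = 155.2): V_u = e^(−0.1)·[0.7759·0.0000 + 0.2241·0.0000] = 0.0000
Node d (S = 128.2): V_d = e^(−0.1)·[0.7759·0.0000 + 0.2241·18.1625] = 3.6836
Node 0 (S = 135): V_0 = e^(−0.1)·[0.7759·0.0000 + 0.2241·3.6836] = 0.7471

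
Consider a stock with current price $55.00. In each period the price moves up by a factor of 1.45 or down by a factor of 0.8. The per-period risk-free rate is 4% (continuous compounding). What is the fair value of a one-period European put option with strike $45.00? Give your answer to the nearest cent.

$0.60

Risk-neutral probability p = (e^0.04 − 0.8)/(1.45 − 0.8) = 0.2408/0.6500 = 0.3705
Terminal stock prices: S_u = 79.75, S_d = 44
Terminal payoffs (K − S): max(-34.75, 0) = 0, max(1, 0) = 1
Node 0 (S = 55): V_0 = e^(−0.04)·[0.3705·0.0000 + 0.6295·1.0000] = 0.6048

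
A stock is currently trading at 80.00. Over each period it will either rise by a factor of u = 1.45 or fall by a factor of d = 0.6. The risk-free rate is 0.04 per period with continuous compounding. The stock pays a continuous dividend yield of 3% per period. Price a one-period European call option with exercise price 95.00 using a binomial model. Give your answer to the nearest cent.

Per-period risk-free factor R = e^0.04 = 1.0408; dividend-adjusted growth = e^(0.04−0.03) = 1.0101.
Risk-neutral probability p = (1.0101 − 0.6)/(1.45 − 0.6) = 0.4101/0.8500 = 0.4824
Terminal stock prices: S_u = 116, S_d = 48
Terminal payoffs (S − K): max(21, 0) = 21, max(-47, 0) = 0
Node 0 (S = 80): V_0 = e^(−0.04)·[0.4824·21.0000 + 0.5176·0.0000] = 9.7334

9.73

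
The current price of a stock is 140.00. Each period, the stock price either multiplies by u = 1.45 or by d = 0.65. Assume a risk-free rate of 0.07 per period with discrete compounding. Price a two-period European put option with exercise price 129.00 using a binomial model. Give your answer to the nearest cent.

13.77

Risk-neutral probability p = (1 + 0.07 − 0.65)/(1.45 − 0.65) = 0.4200/0.8000 = 0.5250
Terminal stock prices: S_uu = 294.4, S_ud = 132, S_dd = 59.15
Terminal payoffs (K − S): max(-165.4, 0) = 0, max(-2.95, 0) = 0, max(69.85, 0) = 69.85
Node u (S = 203): V_u = 1/1.07·[0.5250·0.0000 + 0.4750·0.0000] = 0.0000
Node d (S = 91): V_d = 1/1.07·[0.5250·0.0000 + 0.4750·69.8500] = 31.0082
Node 0 (S = 140): V_0 = 1/1.07·[0.5250·0.0000 + 0.4750·31.0082] = 13.7653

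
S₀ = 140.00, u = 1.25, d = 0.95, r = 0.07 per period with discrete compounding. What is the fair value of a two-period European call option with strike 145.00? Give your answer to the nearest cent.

Risk-neutral probability p = (1 + 0.07 − 0.95)/(1.25 − 0.95) = 0.1200/0.3000 = 0.4000
Terminal stock prices: S_uu = 218.8, S_ud = 166.2, S_dd = 126.3
Terminal payoffs (S − K): max(73.75, 0) = 73.75, max(21.25, 0) = 21.25, max(-18.65, 0) = 0
Node u (S = 175): V_u = 1/1.07·[0.4000·73.7500 + 0.6000·21.2500] = 39.4860
Node d (S = 133): V_d = 1/1.07·[0.4000·21.2500 + 0.6000·0.0000] = 7.9439
Node 0 (S = 140): V_0 = 1/1.07·[0.4000·39.4860 + 0.6000·7.9439] = 19.2157

19.22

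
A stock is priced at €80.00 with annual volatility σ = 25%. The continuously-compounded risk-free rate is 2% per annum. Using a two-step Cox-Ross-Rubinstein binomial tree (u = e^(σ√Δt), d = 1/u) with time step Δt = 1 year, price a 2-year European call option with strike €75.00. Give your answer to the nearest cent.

CRR parameters: u = e^(σ√Δt) = e^(0.25·√1) = 1.2840, d = 1/u = 0.7788
Per-period rate: rΔt = 0.02·1 = 0.02, so R = e^0.02 = 1.0202
Risk-neutral probability p = (e^0.02 − 0.7788)/(1.2840 − 0.7788) = 0.2414/0.5052 = 0.4778
Terminal stock prices: S_uu = 131.9, S_ud = 80, S_dd = 48.52
Terminal payoffs (S − K): max(56.9, 0) = 56.9, max(5, 0) = 5, max(-26.48, 0) = 0
Node u (S = 102.7): V_u = e^(−0.02)·[0.4778·56.8977 + 0.5222·5.0000] = 29.2071
Node d (S = 62.3): V_d = e^(−0.02)·[0.4778·5.0000 + 0.5222·0.0000] = 2.3417
Node 0 (S = 80): V_0 = e^(−0.02)·[0.4778·29.2071 + 0.5222·2.3417] = 14.8777

€14.88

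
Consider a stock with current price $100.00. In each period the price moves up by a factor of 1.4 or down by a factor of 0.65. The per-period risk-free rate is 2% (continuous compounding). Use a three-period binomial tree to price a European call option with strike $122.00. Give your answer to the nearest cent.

Risk-neutral probability p = (e^0.02 − 0.65)/(1.4 − 0.65) = 0.3702/0.7500 = 0.4936
Terminal stock prices: S_uuu = 274.4, S_uud = 127.4, S_udd = 59.15, S_ddd = 27.46
Terminal payoffs (S − K): max(152.4, 0) = 152.4, max(5.4, 0) = 5.4, max(-62.85, 0) = 0, max(-94.54, 0) = 0
Node uu (S = 196): V_uu = e^(−0.02)·[0.4936·152.4000 + 0.5064·5.4000] = 76.4158
Node ud (S = 91): V_ud = e^(−0.02)·[0.4936·5.4000 + 0.5064·0.0000] = 2.6127
Node dd (S = 42.25): V_dd = e^(−0.02)·[0.4936·0.0000 + 0.5064·0.0000] = 0.0000
Node u (S = 140): V_u = e^(−0.02)·[0.4936·76.4158 + 0.5064·2.6127] = 38.2689
Node d (S = 65): V_d = e^(−0.02)·[0.4936·2.6127 + 0.5064·0.0000] = 1.2641
Node 0 (S = 100): V_0 = e^(−0.02)·[0.4936·38.2689 + 0.5064·1.2641] = 19.1430

$19.14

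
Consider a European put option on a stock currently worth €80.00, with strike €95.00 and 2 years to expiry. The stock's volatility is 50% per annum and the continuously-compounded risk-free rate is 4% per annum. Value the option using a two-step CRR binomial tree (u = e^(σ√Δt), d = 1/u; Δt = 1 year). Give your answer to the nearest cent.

€27.33

CRR parameters: u = e^(σ√Δt) = e^(0.5·√1) = 1.6487, d = 1/u = 0.6065
Per-period rate: rΔt = 0.04·1 = 0.04, so R = e^0.04 = 1.0408
Risk-neutral probability p = (e^0.04 − 0.6065)/(1.6487 − 0.6065) = 0.4343/1.0422 = 0.4167
Terminal stock prices: S_uu = 217.5, S_ud = 80, S_dd = 29.43
Terminal payoffs (K − S): max(-122.5, 0) = 0, max(15, 0) = 15, max(65.57, 0) = 65.57
Node u (S = 131.9): V_u = e^(−0.04)·[0.4167·0.0000 + 0.5833·15.0000] = 8.4064
Node d (S = 48.52): V_d = e^(−0.04)·[0.4167·15.0000 + 0.5833·65.5696] = 42.7525
Node 0 (S = 80): V_0 = e^(−0.04)·[0.4167·8.4064 + 0.5833·42.7525] = 27.3254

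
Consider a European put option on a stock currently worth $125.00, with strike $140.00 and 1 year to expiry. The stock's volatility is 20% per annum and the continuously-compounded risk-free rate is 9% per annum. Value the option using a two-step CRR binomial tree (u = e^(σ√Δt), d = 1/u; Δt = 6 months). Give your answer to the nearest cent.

$12.24

CRR parameters: u = e^(σ√Δt) = e^(0.2·√0.5) = 1.1519, d = 1/u = 0.8681
Per-period rate: rΔt = 0.09·0.5 = 0.045, so R = e^0.045 = 1.0460
Risk-neutral probability p = (e^0.045 − 0.8681)/(1.1519 − 0.8681) = 0.1779/0.2838 = 0.6269
Terminal stock prices: S_uu = 165.9, S_ud = 125, S_dd = 94.2
Terminal payoffs (K − S): max(-25.86, 0) = 0, max(15, 0) = 15, max(45.8, 0) = 45.8
Node u (S = 144): V_u = e^(−0.045)·[0.6269·0.0000 + 0.3731·15.0000] = 5.3503
Node d (S = 108.5): V_d = e^(−0.045)·[0.6269·15.0000 + 0.3731·45.7952] = 25.3242
Node 0 (S = 125): V_0 = e^(−0.045)·[0.6269·5.3503 + 0.3731·25.3242] = 12.2393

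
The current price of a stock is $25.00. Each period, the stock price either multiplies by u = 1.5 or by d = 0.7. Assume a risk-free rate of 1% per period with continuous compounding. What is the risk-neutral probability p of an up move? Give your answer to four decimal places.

p = 0.3876

Risk-neutral probability p = (e^0.01 − 0.7)/(1.5 − 0.7) = 0.3101/0.8000 = 0.3876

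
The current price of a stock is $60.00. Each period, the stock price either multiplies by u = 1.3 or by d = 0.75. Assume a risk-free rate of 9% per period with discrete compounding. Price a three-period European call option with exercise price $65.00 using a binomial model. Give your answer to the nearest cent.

$15.92

Risk-neutral probability p = (1 + 0.09 − 0.75)/(1.3 − 0.75) = 0.3400/0.5500 = 0.6182
Terminal stock prices: S_uuu = 131.8, S_uud = 76.05, S_udd = 43.88, S_ddd = 25.31
Terminal payoffs (S − K): max(66.82, 0) = 66.82, max(11.05, 0) = 11.05, max(-21.12, 0) = 0, max(-39.69, 0) = 0
Node uu (S = 101.4): V_uu = 1/1.09·[0.6182·66.8200 + 0.3818·11.0500] = 41.7670
Node ud (S = 58.5): V_ud = 1/1.09·[0.6182·11.0500 + 0.3818·0.0000] = 6.2669
Node dd (S = 33.75): V_dd = 1/1.09·[0.6182·0.0000 + 0.3818·0.0000] = 0.0000
Node u (S = 78): V_u = 1/1.09·[0.6182·41.7670 + 0.3818·6.2669] = 25.8829
Node d (S = 45): V_d = 1/1.09·[0.6182·6.2669 + 0.3818·0.0000] = 3.5542
Node 0 (S = 60): V_0 = 1/1.09·[0.6182·25.8829 + 0.3818·3.5542] = 15.9242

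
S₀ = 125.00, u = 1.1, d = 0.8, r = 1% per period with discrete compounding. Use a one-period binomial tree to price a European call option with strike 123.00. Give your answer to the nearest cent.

Risk-neutral probability p = (1 + 0.01 − 0.8)/(1.1 − 0.8) = 0.2100/0.3000 = 0.7000
Terminal stock prices: S_u = 137.5, S_d = 100
Terminal payoffs (S − K): max(14.5, 0) = 14.5, max(-23, 0) = 0
Node 0 (S = 125): V_0 = 1/1.01·[0.7000·14.5000 + 0.3000·0.0000] = 10.0495

10.05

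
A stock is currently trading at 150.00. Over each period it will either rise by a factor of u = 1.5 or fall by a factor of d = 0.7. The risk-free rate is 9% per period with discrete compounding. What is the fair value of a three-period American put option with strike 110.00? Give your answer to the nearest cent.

Risk-neutral probability p = (1 + 0.09 − 0.7)/(1.5 − 0.7) = 0.3900/0.8000 = 0.4875
Terminal stock prices: S_uuu = 506.2, S_uud = 236.2, S_udd = 110.2, S_ddd = 51.45
Terminal payoffs (K − S): max(-396.2, 0) = 0, max(-126.2, 0) = 0, max(-0.25, 0) = 0, max(58.55, 0) = 58.55
Node uu (S = 337.5): continuation = 1/1.09·[0.4875·0.0000 + 0.5125·0.0000] = 0.0000; exercise value = 0.0000 ≤ continuation, so V_uu = 0.0000
Node ud (S = 157.5): continuation = 1/1.09·[0.4875·0.0000 + 0.5125·0.0000] = 0.0000; exercise value = 0.0000 ≤ continuation, so V_ud = 0.0000
Node dd (S = 73.5): continuation = 1/1.09·[0.4875·0.0000 + 0.5125·58.5500] = 27.5292; exercise value = 36.5000 > continuation, so V_dd = 36.5000 (exercise)
Node u (S = 225): continuation = 1/1.09·[0.4875·0.0000 + 0.5125·0.0000] = 0.0000; exercise value = 0.0000 ≤ continuation, so V_u = 0.0000
Node d (S = 105): continuation = 1/1.09·[0.4875·0.0000 + 0.5125·36.5000] = 17.1617; exercise value = 5.0000 ≤ continuation, so V_d = 17.1617
Node 0 (S = 150): continuation = 1/1.09·[0.4875·0.0000 + 0.5125·17.1617] = 8.0691; exercise value = 0.0000 ≤ continuation, so V_0 = 8.0691

8.07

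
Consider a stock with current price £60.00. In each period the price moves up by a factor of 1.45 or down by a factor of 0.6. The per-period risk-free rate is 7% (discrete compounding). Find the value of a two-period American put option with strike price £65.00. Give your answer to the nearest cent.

Risk-neutral probability p = (1 + 0.07 − 0.6)/(1.45 − 0.6) = 0.4700/0.8500 = 0.5529
Terminal stock prices: S_uu = 126.2, S_ud = 52.2, S_dd = 21.6
Terminal payoffs (K − S): max(-61.15, 0) = 0, max(12.8, 0) = 12.8, max(43.4, 0) = 43.4
Node u (S = 87): continuation = 1/1.07·[0.5529·0.0000 + 0.4471·12.8000] = 5.3480; exercise value = 0.0000 ≤ continuation, so V_u = 5.3480
Node d (S = 36): continuation = 1/1.07·[0.5529·12.8000 + 0.4471·43.4000] = 24.7477; exercise value = 29.0000 > continuation, so V_d = 29.0000 (exercise)
Node 0 (S = 60): continuation = 1/1.07·[0.5529·5.3480 + 0.4471·29.0000] = 14.8802; exercise value = 5.0000 ≤ continuation, so V_0 = 14.8802

£14.88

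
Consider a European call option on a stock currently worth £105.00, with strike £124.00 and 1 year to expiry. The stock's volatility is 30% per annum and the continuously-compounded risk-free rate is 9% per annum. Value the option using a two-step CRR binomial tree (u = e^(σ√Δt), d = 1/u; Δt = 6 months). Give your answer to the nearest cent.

CRR parameters: u = e^(σ√Δt) = e^(0.3·√0.5) = 1.2363, d = 1/u = 0.8089
Per-period rate: rΔt = 0.09·0.5 = 0.045, so R = e^0.045 = 1.0460
Risk-neutral probability p = (e^0.045 − 0.8089)/(1.2363 − 0.8089) = 0.2372/0.4275 = 0.5548
Terminal stock prices: S_uu = 160.5, S_ud = 105, S_dd = 68.7
Terminal payoffs (S − K): max(36.49, 0) = 36.49, max(-19, 0) = 0, max(-55.3, 0) = 0
Node u (S = 129.8): V_u = e^(−0.045)·[0.5548·36.4888 + 0.4452·0.0000] = 19.3548
Node d (S = 84.93): V_d = e^(−0.045)·[0.5548·0.0000 + 0.4452·0.0000] = 0.0000
Node 0 (S = 105): V_0 = e^(−0.045)·[0.5548·19.3548 + 0.4452·0.0000] = 10.2663

£10.27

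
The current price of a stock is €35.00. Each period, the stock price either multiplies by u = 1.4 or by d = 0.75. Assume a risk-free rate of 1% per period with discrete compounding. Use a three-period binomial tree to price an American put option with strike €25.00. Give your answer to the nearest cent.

Risk-neutral probability p = (1 + 0.01 − 0.75)/(1.4 − 0.75) = 0.2600/0.6500 = 0.4000
Terminal stock prices: S_uuu = 96.04, S_uud = 51.45, S_udd = 27.56, S_ddd = 14.77
Terminal payoffs (K − S): max(-71.04, 0) = 0, max(-26.45, 0) = 0, max(-2.562, 0) = 0, max(10.23, 0) = 10.23
Node uu (S = 68.6): continuation = 1/1.01·[0.4000·0.0000 + 0.6000·0.0000] = 0.0000; exercise value = 0.0000 ≤ continuation, so V_uu = 0.0000
Node ud (S = 36.75): continuation = 1/1.01·[0.4000·0.0000 + 0.6000·0.0000] = 0.0000; exercise value = 0.0000 ≤ continuation, so V_ud = 0.0000
Node dd (S = 19.69): continuation = 1/1.01·[0.4000·0.0000 + 0.6000·10.2344] = 6.0798; exercise value = 5.3125 ≤ continuation, so V_dd = 6.0798
Node u (S = 49): continuation = 1/1.01·[0.4000·0.0000 + 0.6000·0.0000] = 0.0000; exercise value = 0.0000 ≤ continuation, so V_u = 0.0000
Node d (S = 26.25): continuation = 1/1.01·[0.4000·0.0000 + 0.6000·6.0798] = 3.6118; exercise value = 0.0000 ≤ continuation, so V_d = 3.6118
Node 0 (S = 35): continuation = 1/1.01·[0.4000·0.0000 + 0.6000·3.6118] = 2.1456; exercise value = 0.0000 ≤ continuation, so V_0 = 2.1456

€2.15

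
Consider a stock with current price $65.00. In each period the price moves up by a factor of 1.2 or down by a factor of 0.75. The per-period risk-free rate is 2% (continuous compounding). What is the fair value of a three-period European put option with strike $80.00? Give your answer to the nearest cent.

$16.93

Risk-neutral probability p = (e^0.02 − 0.75)/(1.2 − 0.75) = 0.2702/0.4500 = 0.6004
Terminal stock prices: S_uuu = 112.3, S_uud = 70.2, S_udd = 43.88, S_ddd = 27.42
Terminal payoffs (K − S): max(-32.32, 0) = 0, max(9.8, 0) = 9.8, max(36.12, 0) = 36.12, max(52.58, 0) = 52.58
Node uu (S = 93.6): V_uu = e^(−0.02)·[0.6004·0.0000 + 0.3996·9.8000] = 3.8381
Node ud (S = 58.5): V_ud = e^(−0.02)·[0.6004·9.8000 + 0.3996·36.1250] = 19.9159
Node dd (S = 36.56): V_dd = e^(−0.02)·[0.6004·36.1250 + 0.3996·52.5781] = 41.8534
Node u (S = 78): V_u = e^(−0.02)·[0.6004·3.8381 + 0.3996·19.9159] = 10.0588
Node d (S = 48.75): V_d = e^(−0.02)·[0.6004·19.9159 + 0.3996·41.8534] = 28.1132
Node 0 (S = 65): V_0 = e^(−0.02)·[0.6004·10.0588 + 0.3996·28.1132] = 16.9305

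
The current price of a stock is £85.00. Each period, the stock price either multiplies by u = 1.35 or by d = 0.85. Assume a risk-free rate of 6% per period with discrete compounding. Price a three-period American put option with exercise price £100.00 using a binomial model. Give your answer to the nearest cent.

£17.21

Risk-neutral probability p = (1 + 0.06 − 0.85)/(1.35 − 0.85) = 0.2100/0.5000 = 0.4200
Terminal stock prices: S_uuu = 209.1, S_uud = 131.7, S_udd = 82.91, S_ddd = 52.2
Terminal payoffs (K − S): max(-109.1, 0) = 0, max(-31.68, 0) = 0, max(17.09, 0) = 17.09, max(47.8, 0) = 47.8
Node uu (S = 154.9): continuation = 1/1.06·[0.4200·0.0000 + 0.5800·0.0000] = 0.0000; exercise value = 0.0000 ≤ continuation, so V_uu = 0.0000
Node ud (S = 97.54): continuation = 1/1.06·[0.4200·0.0000 + 0.5800·17.0931] = 9.3528; exercise value = 2.4625 ≤ continuation, so V_ud = 9.3528
Node dd (S = 61.41): continuation = 1/1.06·[0.4200·17.0931 + 0.5800·47.7994] = 32.9271; exercise value = 38.5875 > continuation, so V_dd = 38.5875 (exercise)
Node u (S = 114.8): continuation = 1/1.06·[0.4200·0.0000 + 0.5800·9.3528] = 5.1176; exercise value = 0.0000 ≤ continuation, so V_u = 5.1176
Node d (S = 72.25): continuation = 1/1.06·[0.4200·9.3528 + 0.5800·38.5875] = 24.8198; exercise value = 27.7500 > continuation, so V_d = 27.7500 (exercise)
Node 0 (S = 85): continuation = 1/1.06·[0.4200·5.1176 + 0.5800·27.7500] = 17.2117; exercise value = 15.0000 ≤ continuation, so V_0 = 17.2117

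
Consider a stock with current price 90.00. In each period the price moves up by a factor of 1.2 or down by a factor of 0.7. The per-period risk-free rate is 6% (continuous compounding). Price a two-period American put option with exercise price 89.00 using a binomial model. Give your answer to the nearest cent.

Risk-neutral probability p = (e^0.06 − 0.7)/(1.2 − 0.7) = 0.3618/0.5000 = 0.7237
Terminal stock prices: S_uu = 129.6, S_ud = 75.6, S_dd = 44.1
Terminal payoffs (K − S): max(-40.6, 0) = 0, max(13.4, 0) = 13.4, max(44.9, 0) = 44.9
Node u (S = 108): continuation = e^(−0.06)·[0.7237·0.0000 + 0.2763·13.4000] = 3.4871; exercise value = 0.0000 ≤ continuation, so V_u = 3.4871
Node d (S = 63): continuation = e^(−0.06)·[0.7237·13.4000 + 0.2763·44.9000] = 20.8170; exercise value = 26.0000 > continuation, so V_d = 26.0000 (exercise)
Node 0 (S = 90): continuation = e^(−0.06)·[0.7237·3.4871 + 0.2763·26.0000] = 9.1427; exercise value = 0.0000 ≤ continuation, so V_0 = 9.1427

9.14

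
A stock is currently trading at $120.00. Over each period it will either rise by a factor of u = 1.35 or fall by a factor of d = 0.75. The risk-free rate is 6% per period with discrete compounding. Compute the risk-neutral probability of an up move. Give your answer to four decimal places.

Risk-neutral probability p = (1 + 0.06 − 0.75)/(1.35 − 0.75) = 0.3100/0.6000 = 0.5167

p = 0.5167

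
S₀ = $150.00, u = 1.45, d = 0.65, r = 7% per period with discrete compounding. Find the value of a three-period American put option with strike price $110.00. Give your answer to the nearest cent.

$12.69

Risk-neutral probability p = (1 + 0.07 − 0.65)/(1.45 − 0.65) = 0.4200/0.8000 = 0.5250
Terminal stock prices: S_uuu = 457.3, S_uud = 205, S_udd = 91.89, S_ddd = 41.19
Terminal payoffs (K − S): max(-347.3, 0) = 0, max(-94.99, 0) = 0, max(18.11, 0) = 18.11, max(68.81, 0) = 68.81
Node uu (S = 315.4): continuation = 1/1.07·[0.5250·0.0000 + 0.4750·0.0000] = 0.0000; exercise value = 0.0000 ≤ continuation, so V_uu = 0.0000
Node ud (S = 141.4): continuation = 1/1.07·[0.5250·0.0000 + 0.4750·18.1062] = 8.0378; exercise value = 0.0000 ≤ continuation, so V_ud = 8.0378
Node dd (S = 63.38): continuation = 1/1.07·[0.5250·18.1062 + 0.4750·68.8063] = 39.4287; exercise value = 46.6250 > continuation, so V_dd = 46.6250 (exercise)
Node u (S = 217.5): continuation = 1/1.07·[0.5250·0.0000 + 0.4750·8.0378] = 3.5682; exercise value = 0.0000 ≤ continuation, so V_u = 3.5682
Node d (S = 97.5): continuation = 1/1.07·[0.5250·8.0378 + 0.4750·46.6250] = 24.6418; exercise value = 12.5000 ≤ continuation, so V_d = 24.6418
Node 0 (S = 150): continuation = 1/1.07·[0.5250·3.5682 + 0.4750·24.6418] = 12.6899; exercise value = 0.0000 ≤ continuation, so V_0 = 12.6899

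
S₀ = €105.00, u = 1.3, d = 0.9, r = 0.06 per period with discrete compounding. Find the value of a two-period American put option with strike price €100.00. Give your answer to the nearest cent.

€4.79

Risk-neutral probability p = (1 + 0.06 − 0.9)/(1.3 − 0.9) = 0.1600/0.4000 = 0.4000
Terminal stock prices: S_uu = 177.5, S_ud = 122.9, S_dd = 85.05
Terminal payoffs (K − S): max(-77.45, 0) = 0, max(-22.85, 0) = 0, max(14.95, 0) = 14.95
Node u (S = 136.5): continuation = 1/1.06·[0.4000·0.0000 + 0.6000·0.0000] = 0.0000; exercise value = 0.0000 ≤ continuation, so V_u = 0.0000
Node d (S = 94.5): continuation = 1/1.06·[0.4000·0.0000 + 0.6000·14.9500] = 8.4623; exercise value = 5.5000 ≤ continuation, so V_d = 8.4623
Node 0 (S = 105): continuation = 1/1.06·[0.4000·0.0000 + 0.6000·8.4623] = 4.7900; exercise value = 0.0000 ≤ continuation, so V_0 = 4.7900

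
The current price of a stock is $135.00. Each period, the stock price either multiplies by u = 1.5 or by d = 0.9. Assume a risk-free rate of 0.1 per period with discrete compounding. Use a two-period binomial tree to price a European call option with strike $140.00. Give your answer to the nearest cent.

$30.56

Risk-neutral probability p = (1 + 0.1 − 0.9)/(1.5 − 0.9) = 0.2000/0.6000 = 0.3333
Terminal stock prices: S_uu = 303.8, S_ud = 182.2, S_dd = 109.4
Terminal payoffs (S − K): max(163.8, 0) = 163.8, max(42.25, 0) = 42.25, max(-30.65, 0) = 0
Node u (S = 202.5): V_u = 1/1.1·[0.3333·163.7500 + 0.6667·42.2500] = 75.2273
Node d (S = 121.5): V_d = 1/1.1·[0.3333·42.2500 + 0.6667·0.0000] = 12.8030
Node 0 (S = 135): V_0 = 1/1.1·[0.3333·75.2273 + 0.6667·12.8030] = 30.5556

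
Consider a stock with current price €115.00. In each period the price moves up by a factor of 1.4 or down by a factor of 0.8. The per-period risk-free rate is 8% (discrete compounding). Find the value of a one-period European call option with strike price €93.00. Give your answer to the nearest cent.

€29.38

Risk-neutral probability p = (1 + 0.08 − 0.8)/(1.4 − 0.8) = 0.2800/0.6000 = 0.4667
Terminal stock prices: S_u = 161, S_d = 92
Terminal payoffs (S − K): max(68, 0) = 68, max(-1, 0) = 0
Node 0 (S = 115): V_0 = 1/1.08·[0.4667·68.0000 + 0.5333·0.0000] = 29.3827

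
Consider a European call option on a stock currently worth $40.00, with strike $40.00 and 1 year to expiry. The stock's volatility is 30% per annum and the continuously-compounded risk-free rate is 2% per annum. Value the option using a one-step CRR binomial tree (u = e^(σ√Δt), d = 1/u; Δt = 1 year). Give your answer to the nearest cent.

CRR parameters: u = e^(σ√Δt) = e^(0.3·√1) = 1.3499, d = 1/u = 0.7408
Per-period rate: rΔt = 0.02·1 = 0.02, so R = e^0.02 = 1.0202
Risk-neutral probability p = (e^0.02 − 0.7408)/(1.3499 − 0.7408) = 0.2794/0.6090 = 0.4587
Terminal stock prices: S_u = 53.99, S_d = 29.63
Terminal payoffs (S − K): max(13.99, 0) = 13.99, max(-10.37, 0) = 0
Node 0 (S = 40): V_0 = e^(−0.02)·[0.4587·13.9944 + 0.5413·0.0000] = 6.2925

$6.29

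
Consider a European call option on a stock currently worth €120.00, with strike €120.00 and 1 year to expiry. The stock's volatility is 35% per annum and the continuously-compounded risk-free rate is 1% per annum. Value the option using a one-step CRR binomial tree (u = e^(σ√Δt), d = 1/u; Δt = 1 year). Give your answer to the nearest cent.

CRR parameters: u = e^(σ√Δt) = e^(0.35·√1) = 1.4191, d = 1/u = 0.7047
Per-period rate: rΔt = 0.01·1 = 0.01, so R = e^0.01 = 1.0101
Risk-neutral probability p = (e^0.01 − 0.7047)/(1.4191 − 0.7047) = 0.3054/0.7144 = 0.4275
Terminal stock prices: S_u = 170.3, S_d = 84.56
Terminal payoffs (S − K): max(50.29, 0) = 50.29, max(-35.44, 0) = 0
Node 0 (S = 120): V_0 = e^(−0.01)·[0.4275·50.2881 + 0.5725·0.0000] = 21.2818

€21.28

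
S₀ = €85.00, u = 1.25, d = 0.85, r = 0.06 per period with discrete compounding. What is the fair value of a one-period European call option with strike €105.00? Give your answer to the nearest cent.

Risk-neutral probability p = (1 + 0.06 − 0.85)/(1.25 − 0.85) = 0.2100/0.4000 = 0.5250
Terminal stock prices: S_u = 106.2, S_d = 72.25
Terminal payoffs (S − K): max(1.25, 0) = 1.25, max(-32.75, 0) = 0
Node 0 (S = 85): V_0 = 1/1.06·[0.5250·1.2500 + 0.4750·0.0000] = 0.6191

€0.62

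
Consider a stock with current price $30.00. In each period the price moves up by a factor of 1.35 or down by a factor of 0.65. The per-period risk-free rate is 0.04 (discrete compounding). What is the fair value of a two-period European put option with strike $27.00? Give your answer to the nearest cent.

$2.91

Risk-neutral probability p = (1 + 0.04 − 0.65)/(1.35 − 0.65) = 0.3900/0.7000 = 0.5571
Terminal stock prices: S_uu = 54.68, S_ud = 26.32, S_dd = 12.68
Terminal payoffs (K − S): max(-27.68, 0) = 0, max(0.675, 0) = 0.675, max(14.32, 0) = 14.32
Node u (S = 40.5): V_u = 1/1.04·[0.5571·0.0000 + 0.4429·0.6750] = 0.2874
Node d (S = 19.5): V_d = 1/1.04·[0.5571·0.6750 + 0.4429·14.3250] = 6.4615
Node 0 (S = 30): V_0 = 1/1.04·[0.5571·0.2874 + 0.4429·6.4615] = 2.9055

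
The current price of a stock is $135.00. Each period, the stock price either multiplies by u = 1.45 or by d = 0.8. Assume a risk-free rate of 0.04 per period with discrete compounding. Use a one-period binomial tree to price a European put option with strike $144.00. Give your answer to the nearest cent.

$21.83

Risk-neutral probability p = (1 + 0.04 − 0.8)/(1.45 − 0.8) = 0.2400/0.6500 = 0.3692
Terminal stock prices: S_u = 195.8, S_d = 108
Terminal payoffs (K − S): max(-51.75, 0) = 0, max(36, 0) = 36
Node 0 (S = 135): V_0 = 1/1.04·[0.3692·0.0000 + 0.6308·36.0000] = 21.8343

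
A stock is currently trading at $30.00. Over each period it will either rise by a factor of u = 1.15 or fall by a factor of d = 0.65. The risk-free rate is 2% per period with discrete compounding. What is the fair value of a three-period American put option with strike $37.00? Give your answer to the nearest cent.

$8.66

Risk-neutral probability p = (1 + 0.02 − 0.65)/(1.15 − 0.65) = 0.3700/0.5000 = 0.7400
Terminal stock prices: S_uuu = 45.63, S_uud = 25.79, S_udd = 14.58, S_ddd = 8.239
Terminal payoffs (K − S): max(-8.626, 0) = 0, max(11.21, 0) = 11.21, max(22.42, 0) = 22.42, max(28.76, 0) = 28.76
Node uu (S = 39.67): continuation = 1/1.02·[0.7400·0.0000 + 0.2600·11.2112] = 2.8578; exercise value = 0.0000 ≤ continuation, so V_uu = 2.8578
Node ud (S = 22.43): continuation = 1/1.02·[0.7400·11.2112 + 0.2600·22.4237] = 13.8495; exercise value = 14.5750 > continuation, so V_ud = 14.5750 (exercise)
Node dd (S = 12.68): continuation = 1/1.02·[0.7400·22.4237 + 0.2600·28.7613] = 23.5995; exercise value = 24.3250 > continuation, so V_dd = 24.3250 (exercise)
Node u (S = 34.5): continuation = 1/1.02·[0.7400·2.8578 + 0.2600·14.5750] = 5.7885; exercise value = 2.5000 ≤ continuation, so V_u = 5.7885
Node d (S = 19.5): continuation = 1/1.02·[0.7400·14.5750 + 0.2600·24.3250] = 16.7745; exercise value = 17.5000 > continuation, so V_d = 17.5000 (exercise)
Node 0 (S = 30): continuation = 1/1.02·[0.7400·5.7885 + 0.2600·17.5000] = 8.6603; exercise value = 7.0000 ≤ continuation, so V_0 = 8.6603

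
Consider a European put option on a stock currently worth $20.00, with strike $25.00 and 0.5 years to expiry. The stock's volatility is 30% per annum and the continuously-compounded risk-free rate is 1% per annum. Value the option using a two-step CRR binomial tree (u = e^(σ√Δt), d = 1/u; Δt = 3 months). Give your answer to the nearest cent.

$5.32

CRR parameters: u = e^(σ√Δt) = e^(0.3·√0.25) = 1.1618, d = 1/u = 0.8607
Per-period rate: rΔt = 0.01·0.25 = 0.0025, so R = e^0.0025 = 1.0025
Risk-neutral probability p = (e^0.0025 − 0.8607)/(1.1618 − 0.8607) = 0.1418/0.3011 = 0.4709
Terminal stock prices: S_uu = 27, S_ud = 20, S_dd = 14.82
Terminal payoffs (K − S): max(-1.997, 0) = 0, max(5, 0) = 5, max(10.18, 0) = 10.18
Node u (S = 23.24): V_u = e^(−0.0025)·[0.4709·0.0000 + 0.5291·5.0000] = 2.6390
Node d (S = 17.21): V_d = e^(−0.0025)·[0.4709·5.0000 + 0.5291·10.1836] = 7.7234
Node 0 (S = 20): V_0 = e^(−0.0025)·[0.4709·2.6390 + 0.5291·7.7234] = 5.3159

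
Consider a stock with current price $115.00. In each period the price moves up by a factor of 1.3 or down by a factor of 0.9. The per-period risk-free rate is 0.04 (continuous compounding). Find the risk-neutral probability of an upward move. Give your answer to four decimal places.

Risk-neutral probability p = (e^0.04 − 0.9)/(1.3 − 0.9) = 0.1408/0.4000 = 0.3520

p = 0.3520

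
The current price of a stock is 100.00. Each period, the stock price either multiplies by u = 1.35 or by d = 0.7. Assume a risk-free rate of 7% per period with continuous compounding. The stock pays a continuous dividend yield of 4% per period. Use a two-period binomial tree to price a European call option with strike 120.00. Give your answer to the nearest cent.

Per-period risk-free factor R = e^0.07 = 1.0725; dividend-adjusted growth = e^(0.07−0.04) = 1.0305.
Risk-neutral probability p = (1.0305 − 0.7)/(1.35 − 0.7) = 0.3305/0.6500 = 0.5084
Terminal stock prices: S_uu = 182.3, S_ud = 94.5, S_dd = 49
Terminal payoffs (S − K): max(62.25, 0) = 62.25, max(-25.5, 0) = 0, max(-71, 0) = 0
Node u (S = 135): V_u = e^(−0.07)·[0.5084·62.2500 + 0.4916·0.0000] = 29.5078
Node d (S = 70): V_d = e^(−0.07)·[0.5084·0.0000 + 0.4916·0.0000] = 0.0000
Node 0 (S = 100): V_0 = e^(−0.07)·[0.5084·29.5078 + 0.4916·0.0000] = 13.9873

13.99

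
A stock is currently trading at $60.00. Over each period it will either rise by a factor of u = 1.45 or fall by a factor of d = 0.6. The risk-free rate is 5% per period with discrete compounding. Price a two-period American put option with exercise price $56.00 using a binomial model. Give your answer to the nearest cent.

Risk-neutral probability p = (1 + 0.05 − 0.6)/(1.45 − 0.6) = 0.4500/0.8500 = 0.5294
Terminal stock prices: S_uu = 126.2, S_ud = 52.2, S_dd = 21.6
Terminal payoffs (K − S): max(-70.15, 0) = 0, max(3.8, 0) = 3.8, max(34.4, 0) = 34.4
Node u (S = 87): continuation = 1/1.05·[0.5294·0.0000 + 0.4706·3.8000] = 1.7031; exercise value = 0.0000 ≤ continuation, so V_u = 1.7031
Node d (S = 36): continuation = 1/1.05·[0.5294·3.8000 + 0.4706·34.4000] = 17.3333; exercise value = 20.0000 > continuation, so V_d = 20.0000 (exercise)
Node 0 (S = 60): continuation = 1/1.05·[0.5294·1.7031 + 0.4706·20.0000] = 9.8223; exercise value = 0.0000 ≤ continuation, so V_0 = 9.8223

$9.82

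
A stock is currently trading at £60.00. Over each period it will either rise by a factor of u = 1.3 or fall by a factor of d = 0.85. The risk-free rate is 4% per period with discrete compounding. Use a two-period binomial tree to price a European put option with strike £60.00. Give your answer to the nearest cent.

£5.14

Risk-neutral probability p = (1 + 0.04 − 0.85)/(1.3 − 0.85) = 0.1900/0.4500 = 0.4222
Terminal stock prices: S_uu = 101.4, S_ud = 66.3, S_dd = 43.35
Terminal payoffs (K − S): max(-41.4, 0) = 0, max(-6.3, 0) = 0, max(16.65, 0) = 16.65
Node u (S = 78): V_u = 1/1.04·[0.4222·0.0000 + 0.5778·0.0000] = 0.0000
Node d (S = 51): V_d = 1/1.04·[0.4222·0.0000 + 0.5778·16.6500] = 9.2500
Node 0 (S = 60): V_0 = 1/1.04·[0.4222·0.0000 + 0.5778·9.2500] = 5.1389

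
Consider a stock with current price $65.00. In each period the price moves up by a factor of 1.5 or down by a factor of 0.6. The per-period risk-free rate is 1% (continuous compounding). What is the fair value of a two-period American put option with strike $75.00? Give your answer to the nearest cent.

$23.41

Risk-neutral probability p = (e^0.01 − 0.6)/(1.5 − 0.6) = 0.4101/0.9000 = 0.4556
Terminal stock prices: S_uu = 146.2, S_ud = 58.5, S_dd = 23.4
Terminal payoffs (K − S): max(-71.25, 0) = 0, max(16.5, 0) = 16.5, max(51.6, 0) = 51.6
Node u (S = 97.5): continuation = e^(−0.01)·[0.4556·0.0000 + 0.5444·16.5000] = 8.8930; exercise value = 0.0000 ≤ continuation, so V_u = 8.8930
Node d (S = 39): continuation = e^(−0.01)·[0.4556·16.5000 + 0.5444·51.6000] = 35.2537; exercise value = 36.0000 > continuation, so V_d = 36.0000 (exercise)
Node 0 (S = 65): continuation = e^(−0.01)·[0.4556·8.8930 + 0.5444·36.0000] = 23.4144; exercise value = 10.0000 ≤ continuation, so V_0 = 23.4144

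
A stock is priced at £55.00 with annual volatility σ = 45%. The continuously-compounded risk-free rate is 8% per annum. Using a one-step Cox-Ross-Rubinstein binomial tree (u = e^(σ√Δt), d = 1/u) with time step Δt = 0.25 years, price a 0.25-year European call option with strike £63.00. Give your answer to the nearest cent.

CRR parameters: u = e^(σ√Δt) = e^(0.45·√0.25) = 1.2523, d = 1/u = 0.7985
Per-period rate: rΔt = 0.08·0.25 = 0.02, so R = e^0.02 = 1.0202
Risk-neutral probability p = (e^0.02 − 0.7985)/(1.2523 − 0.7985) = 0.2217/0.4538 = 0.4885
Terminal stock prices: S_u = 68.88, S_d = 43.92
Terminal payoffs (S − K): max(5.878, 0) = 5.878, max(-19.08, 0) = 0
Node 0 (S = 55): V_0 = e^(−0.02)·[0.4885·5.8777 + 0.5115·0.0000] = 2.8144

£2.81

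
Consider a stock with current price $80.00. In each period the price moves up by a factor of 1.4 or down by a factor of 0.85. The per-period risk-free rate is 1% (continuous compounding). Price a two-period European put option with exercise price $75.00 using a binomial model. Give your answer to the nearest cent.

Risk-neutral probability p = (e^0.01 − 0.85)/(1.4 − 0.85) = 0.1601/0.5500 = 0.2910
Terminal stock prices: S_uu = 156.8, S_ud = 95.2, S_dd = 57.8
Terminal payoffs (K − S): max(-81.8, 0) = 0, max(-20.2, 0) = 0, max(17.2, 0) = 17.2
Node u (S = 112): V_u = e^(−0.01)·[0.2910·0.0000 + 0.7090·0.0000] = 0.0000
Node d (S = 68): V_d = e^(−0.01)·[0.2910·0.0000 + 0.7090·17.2000] = 12.0735
Node 0 (S = 80): V_0 = e^(−0.01)·[0.2910·0.0000 + 0.7090·12.0735] = 8.4749

$8.47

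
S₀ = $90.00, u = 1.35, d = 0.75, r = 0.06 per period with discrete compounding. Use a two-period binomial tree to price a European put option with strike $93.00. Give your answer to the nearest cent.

$9.64

Risk-neutral probability p = (1 + 0.06 − 0.75)/(1.35 − 0.75) = 0.3100/0.6000 = 0.5167
Terminal stock prices: S_uu = 164, S_ud = 91.13, S_dd = 50.62
Terminal payoffs (K − S): max(-71.03, 0) = 0, max(1.875, 0) = 1.875, max(42.38, 0) = 42.38
Node u (S = 121.5): V_u = 1/1.06·[0.5167·0.0000 + 0.4833·1.8750] = 0.8550
Node d (S = 67.5): V_d = 1/1.06·[0.5167·1.8750 + 0.4833·42.3750] = 20.2358
Node 0 (S = 90): V_0 = 1/1.06·[0.5167·0.8550 + 0.4833·20.2358] = 9.6438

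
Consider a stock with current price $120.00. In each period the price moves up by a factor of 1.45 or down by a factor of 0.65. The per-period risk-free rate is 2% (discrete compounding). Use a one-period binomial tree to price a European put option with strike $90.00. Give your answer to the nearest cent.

Risk-neutral probability p = (1 + 0.02 − 0.65)/(1.45 − 0.65) = 0.3700/0.8000 = 0.4625
Terminal stock prices: S_u = 174, S_d = 78
Terminal payoffs (K − S): max(-84, 0) = 0, max(12, 0) = 12
Node 0 (S = 120): V_0 = 1/1.02·[0.4625·0.0000 + 0.5375·12.0000] = 6.3235

$6.32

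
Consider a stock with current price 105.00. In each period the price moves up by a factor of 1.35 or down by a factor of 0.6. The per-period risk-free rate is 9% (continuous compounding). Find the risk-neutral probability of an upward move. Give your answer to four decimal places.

Risk-neutral probability p = (e^0.09 − 0.6)/(1.35 − 0.6) = 0.4942/0.7500 = 0.6589

p = 0.6589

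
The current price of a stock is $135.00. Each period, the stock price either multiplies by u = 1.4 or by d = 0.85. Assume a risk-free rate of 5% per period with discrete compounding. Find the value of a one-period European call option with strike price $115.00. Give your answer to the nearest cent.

Risk-neutral probability p = (1 + 0.05 − 0.85)/(1.4 − 0.85) = 0.2000/0.5500 = 0.3636
Terminal stock prices: S_u = 189, S_d = 114.8
Terminal payoffs (S − K): max(74, 0) = 74, max(-0.25, 0) = 0
Node 0 (S = 135): V_0 = 1/1.05·[0.3636·74.0000 + 0.6364·0.0000] = 25.6277

$25.63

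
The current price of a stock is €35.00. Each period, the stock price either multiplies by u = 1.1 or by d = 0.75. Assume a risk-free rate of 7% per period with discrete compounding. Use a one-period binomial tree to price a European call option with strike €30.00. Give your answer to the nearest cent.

€7.26

Risk-neutral probability p = (1 + 0.07 − 0.75)/(1.1 − 0.75) = 0.3200/0.3500 = 0.9143
Terminal stock prices: S_u = 38.5, S_d = 26.25
Terminal payoffs (S − K): max(8.5, 0) = 8.5, max(-3.75, 0) = 0
Node 0 (S = 35): V_0 = 1/1.07·[0.9143·8.5000 + 0.0857·0.0000] = 7.2630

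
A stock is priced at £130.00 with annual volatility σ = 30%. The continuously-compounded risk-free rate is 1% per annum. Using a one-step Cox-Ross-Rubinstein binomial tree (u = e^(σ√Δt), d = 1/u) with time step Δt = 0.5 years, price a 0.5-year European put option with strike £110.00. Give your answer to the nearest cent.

CRR parameters: u = e^(σ√Δt) = e^(0.3·√0.5) = 1.2363, d = 1/u = 0.8089
Per-period rate: rΔt = 0.01·0.5 = 0.005, so R = e^0.005 = 1.0050
Risk-neutral probability p = (e^0.005 − 0.8089)/(1.2363 − 0.8089) = 0.1962/0.4275 = 0.4589
Terminal stock prices: S_u = 160.7, S_d = 105.2
Terminal payoffs (K − S): max(-50.72, 0) = 0, max(4.848, 0) = 4.848
Node 0 (S = 130): V_0 = e^(−0.005)·[0.4589·0.0000 + 0.5411·4.8485] = 2.6105

£2.61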